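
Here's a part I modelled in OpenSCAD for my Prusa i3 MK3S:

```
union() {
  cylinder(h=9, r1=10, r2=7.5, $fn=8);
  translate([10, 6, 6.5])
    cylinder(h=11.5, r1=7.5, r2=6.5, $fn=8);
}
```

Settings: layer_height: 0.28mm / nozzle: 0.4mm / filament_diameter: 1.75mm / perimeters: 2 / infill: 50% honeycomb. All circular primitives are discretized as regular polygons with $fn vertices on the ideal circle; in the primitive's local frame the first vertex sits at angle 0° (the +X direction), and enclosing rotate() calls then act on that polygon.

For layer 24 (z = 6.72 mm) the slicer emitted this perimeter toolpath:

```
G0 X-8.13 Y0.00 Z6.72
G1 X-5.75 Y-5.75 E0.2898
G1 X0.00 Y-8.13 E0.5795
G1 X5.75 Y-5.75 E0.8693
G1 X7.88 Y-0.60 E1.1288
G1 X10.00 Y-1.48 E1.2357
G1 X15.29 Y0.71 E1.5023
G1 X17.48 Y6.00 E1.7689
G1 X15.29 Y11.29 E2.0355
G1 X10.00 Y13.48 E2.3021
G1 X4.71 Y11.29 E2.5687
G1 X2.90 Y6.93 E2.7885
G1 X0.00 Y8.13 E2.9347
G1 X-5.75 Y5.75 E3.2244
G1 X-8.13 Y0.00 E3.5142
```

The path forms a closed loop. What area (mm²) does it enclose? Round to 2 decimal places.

325.35 mm²

Apply the shoelace formula to the sequence of (X, Y) vertices; enclosed area = 325.35 mm².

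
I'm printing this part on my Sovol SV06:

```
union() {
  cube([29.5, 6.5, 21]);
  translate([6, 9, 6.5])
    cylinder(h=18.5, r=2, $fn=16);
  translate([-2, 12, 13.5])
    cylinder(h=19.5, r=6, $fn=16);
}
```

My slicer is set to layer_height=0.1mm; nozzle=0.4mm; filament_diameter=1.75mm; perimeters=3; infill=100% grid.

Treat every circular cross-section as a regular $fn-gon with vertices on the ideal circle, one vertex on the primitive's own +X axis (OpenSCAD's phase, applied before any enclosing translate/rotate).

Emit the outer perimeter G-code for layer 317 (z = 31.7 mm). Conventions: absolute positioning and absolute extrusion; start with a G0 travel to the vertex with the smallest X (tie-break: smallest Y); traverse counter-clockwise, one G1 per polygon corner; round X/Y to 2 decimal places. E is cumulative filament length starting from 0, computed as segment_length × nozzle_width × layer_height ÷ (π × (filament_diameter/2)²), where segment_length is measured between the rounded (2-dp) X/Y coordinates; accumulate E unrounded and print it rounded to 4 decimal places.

G0 X-8.00 Y12.00 Z31.70
G1 X-7.54 Y9.70 E0.0390
G1 X-6.24 Y7.76 E0.0778
G1 X-4.30 Y6.46 E0.1167
G1 X-2.00 Y6.00 E0.1557
G1 X0.30 Y6.46 E0.1947
G1 X2.24 Y7.76 E0.2335
G1 X3.54 Y9.70 E0.2724
G1 X4.00 Y12.00 E0.3114
G1 X3.54 Y14.30 E0.3504
G1 X2.24 Y16.24 E0.3892
G1 X0.30 Y17.54 E0.4280
G1 X-2.00 Y18.00 E0.4671
G1 X-4.30 Y17.54 E0.5061
G1 X-6.24 Y16.24 E0.5449
G1 X-7.54 Y14.30 E0.5837
G1 X-8.00 Y12.00 E0.6227

At z = 31.7 mm: the cube is absent (z outside [0, 21]); the cylinder at (6, 9) does not reach this height (z outside [6.5, 25]); the r=6 cylinder at (-2, 12) contributes a regular 16-gon of circumradius 6; Taking the union: only the r=6 cylinder at (-2, 12) is present, so the union is just that shape — 1 connected region. The outline is a single polygon with 16 vertices. Extrusion per mm of travel: 0.4 × 0.1 / (π × 0.875²) = 0.016630. Accumulating E over each segment gives final E = 0.6227.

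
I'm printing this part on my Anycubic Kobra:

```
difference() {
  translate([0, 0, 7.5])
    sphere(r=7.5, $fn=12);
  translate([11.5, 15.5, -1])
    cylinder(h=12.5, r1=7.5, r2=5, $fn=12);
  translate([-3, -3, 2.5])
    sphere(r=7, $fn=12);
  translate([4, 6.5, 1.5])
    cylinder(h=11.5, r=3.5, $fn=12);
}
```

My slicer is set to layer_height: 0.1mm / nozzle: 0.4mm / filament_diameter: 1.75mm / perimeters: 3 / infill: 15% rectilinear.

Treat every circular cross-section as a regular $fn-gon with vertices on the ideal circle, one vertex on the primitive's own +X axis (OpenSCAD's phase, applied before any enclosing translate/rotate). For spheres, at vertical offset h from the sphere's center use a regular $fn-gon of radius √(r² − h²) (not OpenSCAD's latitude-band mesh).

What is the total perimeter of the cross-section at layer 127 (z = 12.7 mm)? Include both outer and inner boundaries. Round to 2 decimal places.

33.77 mm

At z = 12.7 mm: the r=7.5 sphere slices to a regular 12-gon of circumradius 5.405 (√(r²−h²) with h=5.2 from center) (perimeter = 2·12·5.405·sin(180°/12) = 33.57 mm); the cone at (11.5, 15.5) is not intersected at this z (z outside [-1, 11.5]); the sphere at (-3, -3) is absent (|z−center|=10.200 > r=7); the cylinder at (4, 6.5): section is a regular 12-gon, circumradius r=3.5 (perimeter = 2·12·3.500·sin(180°/12) = 21.74 mm); Taking the first minus the rest: starting from the r=7.5 sphere, the r=3.5 cylinder at (4, 6.5) partially overlaps it — only the 2.90 mm² overlap (of its 36.75 mm²) is removed, clipping the outline — boundary = 33.77 mm. Overall, the cross-section is a single solid region. Total boundary length (outer) = 33.77 mm.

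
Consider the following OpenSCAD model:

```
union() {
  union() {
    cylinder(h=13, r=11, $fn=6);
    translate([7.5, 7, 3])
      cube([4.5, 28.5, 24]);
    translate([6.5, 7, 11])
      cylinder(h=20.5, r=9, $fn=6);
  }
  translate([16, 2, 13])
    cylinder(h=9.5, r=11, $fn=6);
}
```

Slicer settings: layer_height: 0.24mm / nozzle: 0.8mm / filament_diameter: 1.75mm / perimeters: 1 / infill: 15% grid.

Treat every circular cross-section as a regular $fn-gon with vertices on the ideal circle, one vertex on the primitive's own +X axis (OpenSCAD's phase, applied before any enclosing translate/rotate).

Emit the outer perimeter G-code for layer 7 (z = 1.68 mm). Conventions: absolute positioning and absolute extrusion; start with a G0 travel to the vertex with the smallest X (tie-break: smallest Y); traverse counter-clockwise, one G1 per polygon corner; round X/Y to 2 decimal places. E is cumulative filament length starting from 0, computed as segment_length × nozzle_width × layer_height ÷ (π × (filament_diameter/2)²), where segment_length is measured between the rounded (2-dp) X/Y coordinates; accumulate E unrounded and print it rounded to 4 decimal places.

G0 X-11.00 Y0.00 Z1.68
G1 X-5.50 Y-9.53 E0.8783
G1 X5.50 Y-9.53 E1.7564
G1 X11.00 Y0.00 E2.6347
G1 X5.50 Y9.53 E3.5130
G1 X-5.50 Y9.53 E4.3911
G1 X-11.00 Y0.00 E5.2694

At z = 1.68 mm: the r=11 cylinder gives a regular 6-gon of circumradius 11 (constant along its height); the cube at (7.5, 7) does not reach this height (z outside [3, 27]); the cylinder at (6.5, 7) does not reach this height (z outside [11, 31.5]); Merging all regions: only the r=11 cylinder is present, so the union is just that shape — 1 connected region; the cylinder at (16, 2) is not intersected at this z (z outside [13, 22.5]); Combining (union): only that combined region is present, so the union is just that shape — 1 connected region. The outline is a single polygon with 6 vertices. Extrusion per mm of travel: 0.8 × 0.24 / (π × 0.875²) = 0.079824. Accumulating E over each segment gives final E = 5.2694.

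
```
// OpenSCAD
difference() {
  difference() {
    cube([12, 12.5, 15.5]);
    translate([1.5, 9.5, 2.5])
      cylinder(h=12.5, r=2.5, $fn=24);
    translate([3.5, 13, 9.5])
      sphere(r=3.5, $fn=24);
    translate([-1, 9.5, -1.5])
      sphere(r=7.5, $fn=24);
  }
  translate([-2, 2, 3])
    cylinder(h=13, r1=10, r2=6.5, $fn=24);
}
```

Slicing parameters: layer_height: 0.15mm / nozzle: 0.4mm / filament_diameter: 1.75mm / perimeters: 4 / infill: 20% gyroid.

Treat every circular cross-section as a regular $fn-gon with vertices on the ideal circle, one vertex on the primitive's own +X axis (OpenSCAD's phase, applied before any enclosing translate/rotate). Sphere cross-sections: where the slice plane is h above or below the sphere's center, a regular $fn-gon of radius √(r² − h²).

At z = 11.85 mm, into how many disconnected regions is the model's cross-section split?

2

At z = 11.85 mm: the 12×12.5 cube contributes its full rectangle; the r=2.5 cylinder at (1.5, 9.5) contributes a regular 24-gon of circumradius 2.5; the sphere at (3.5, 13): section is a regular 24-gon, circumradius = √(r²−h²) = √(3.5²−2.35²) = 2.594; the sphere at (-1, 9.5) is absent (|z−center|=13.350 > r=7.5); After the difference (first − rest): starting from the 12×12.5 cube, the r=2.5 cylinder at (1.5, 9.5) partially overlaps it — only the 16.68 mm² overlap (of its 19.41 mm²) is removed, clipping the outline; the r=3.5 sphere at (3.5, 13) partially overlaps it — only the 5.73 mm² overlap (of its 20.89 mm²) is removed, clipping the outline — 2 connected regions; the cone at (-2, 2) (r1=10→r2=6.5) has section circumradius 7.617 here — a regular 24-gon; After the difference (first − rest): starting from that combined region, the cone at (-2, 2) partially overlaps it — only the 36.65 mm² overlap (of its 180.21 mm²) is removed, clipping the outline — 2 connected regions. The result has 2 disconnected regions.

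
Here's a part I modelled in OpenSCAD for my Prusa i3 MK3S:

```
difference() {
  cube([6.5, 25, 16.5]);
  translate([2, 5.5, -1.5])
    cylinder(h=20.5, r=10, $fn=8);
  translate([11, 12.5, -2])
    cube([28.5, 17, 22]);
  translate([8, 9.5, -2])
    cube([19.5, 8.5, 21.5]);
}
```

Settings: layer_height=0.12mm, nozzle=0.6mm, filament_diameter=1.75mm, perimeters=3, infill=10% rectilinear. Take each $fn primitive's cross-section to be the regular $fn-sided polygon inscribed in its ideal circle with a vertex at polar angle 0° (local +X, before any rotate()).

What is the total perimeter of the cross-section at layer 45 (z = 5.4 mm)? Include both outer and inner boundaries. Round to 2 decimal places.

At z = 5.4 mm: the cube (footprint 6.5×25) is included at this height (perimeter 63.00 mm); the r=10 cylinder at (2, 5.5) gives a regular 8-gon of circumradius 10 (constant along its height) (perimeter = 2·8·10.000·sin(180°/8) = 61.23 mm); the cube at (11, 12.5) is present — its section is the full 28.5×17 rectangle (perimeter 91.00 mm); the 19.5×8.5 cube at (8, 9.5) contributes its full rectangle (perimeter 56.00 mm); Subtracting the remaining from the first: starting from the 6.5×25 cube, the r=10 cylinder at (2, 5.5) partially overlaps it — only the 95.73 mm² overlap (of its 282.84 mm²) is removed, clipping the outline; the 28.5×17 cube at (11, 12.5) misses the remaining region (no effect); the 19.5×8.5 cube at (8, 9.5) misses the remaining region (no effect) — boundary = 35.23 mm. Overall, the cross-section is a single solid region. Total boundary length (outer) = 35.23 mm.

35.23 mm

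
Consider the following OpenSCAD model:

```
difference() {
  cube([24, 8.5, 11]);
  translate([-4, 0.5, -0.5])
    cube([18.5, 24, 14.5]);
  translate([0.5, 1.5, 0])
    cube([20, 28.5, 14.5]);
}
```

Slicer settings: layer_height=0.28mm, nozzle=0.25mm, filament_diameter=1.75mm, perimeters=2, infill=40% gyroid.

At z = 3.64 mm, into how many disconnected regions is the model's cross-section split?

1

At z = 3.64 mm: the cube is present — its section is the full 24×8.5 rectangle; the cube at (-4, 0.5) (footprint 18.5×24) is included at this height; the 20×28.5 cube at (0.5, 1.5) contributes its full rectangle; Subtracting the remaining from the first: starting from the 24×8.5 cube, the 18.5×24 cube at (-4, 0.5) partially overlaps it — only the 116.00 mm² overlap (of its 444.00 mm²) is removed, clipping the outline; the 20×28.5 cube at (0.5, 1.5) partially overlaps it — only the 42.00 mm² overlap (of its 570.00 mm²) is removed, clipping the outline — 1 connected region. The result has 1 disconnected region.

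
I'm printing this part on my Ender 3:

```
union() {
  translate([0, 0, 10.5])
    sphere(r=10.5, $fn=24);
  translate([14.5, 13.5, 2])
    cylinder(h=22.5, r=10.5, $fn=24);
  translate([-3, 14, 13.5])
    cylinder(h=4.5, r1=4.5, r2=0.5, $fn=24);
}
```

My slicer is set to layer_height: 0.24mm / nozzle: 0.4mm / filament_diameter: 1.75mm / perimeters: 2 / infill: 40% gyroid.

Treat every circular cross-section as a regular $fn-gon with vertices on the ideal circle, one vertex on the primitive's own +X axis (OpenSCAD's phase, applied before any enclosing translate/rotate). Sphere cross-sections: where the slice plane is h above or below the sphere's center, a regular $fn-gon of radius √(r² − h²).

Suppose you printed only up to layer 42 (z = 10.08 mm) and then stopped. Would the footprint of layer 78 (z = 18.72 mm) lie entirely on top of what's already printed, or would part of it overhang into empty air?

Compare the two slices. At z = 10.08: the sphere: section is a regular 24-gon, circumradius = √(r²−h²) = √(10.5²−0.42²) = 10.492 (area = (24/2)·10.492²·sin(360°/24) = 341.87 mm²); the cylinder at (14.5, 13.5): section is a regular 24-gon, circumradius r=10.5 (area = (24/2)·10.500²·sin(360°/24) = 342.42 mm²); the cone at (-3, 14) is not intersected at this z (z outside [13.5, 18]); Taking the union: the regions partially overlap — summed areas 684.29 mm² minus the doubly-counted overlap 4.71 mm² gives 679.58 mm² — area = 679.58 mm². At z = 18.72: the r=10.5 sphere slices to a regular 24-gon of circumradius 6.533 (√(r²−h²) with h=8.22 from center) (area = (24/2)·6.533²·sin(360°/24) = 132.56 mm²); the cylinder at (14.5, 13.5): section is a regular 24-gon, circumradius r=10.5 (area = (24/2)·10.500²·sin(360°/24) = 342.42 mm²); the cone at (-3, 14) is not intersected at this z (z outside [13.5, 18]); Taking the union: the 2 present regions are separate (no shared area or edge), so areas and boundary lengths simply add and each stays a separate island — area = 474.98 mm². Checking containment: the cross-section at z = 18.72 is a subset of the cross-section at z = 10.08.

entirely on top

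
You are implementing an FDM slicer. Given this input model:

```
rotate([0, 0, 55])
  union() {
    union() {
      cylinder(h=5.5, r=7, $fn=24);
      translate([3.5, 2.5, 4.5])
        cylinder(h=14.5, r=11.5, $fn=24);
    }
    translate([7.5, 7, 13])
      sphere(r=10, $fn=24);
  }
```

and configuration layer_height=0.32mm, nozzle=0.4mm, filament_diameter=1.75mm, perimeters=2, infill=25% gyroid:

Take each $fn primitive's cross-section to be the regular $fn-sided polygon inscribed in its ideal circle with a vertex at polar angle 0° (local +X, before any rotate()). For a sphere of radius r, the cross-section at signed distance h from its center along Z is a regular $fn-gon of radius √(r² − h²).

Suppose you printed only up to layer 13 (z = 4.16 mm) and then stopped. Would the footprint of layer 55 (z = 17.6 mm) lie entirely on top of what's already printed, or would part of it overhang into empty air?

part overhangs

Compare the two slices. At z = 4.16: the cylinder: section is a regular 24-gon, circumradius r=7 (area = (24/2)·7.000²·sin(360°/24) = 152.19 mm²); the cylinder at (3.5, 2.5) does not reach this height (z outside [4.5, 19]); Merging all regions: only the r=7 cylinder is present, so the union is just that shape — area = 152.19 mm²; the r=10 sphere at (7.5, 7) contributes a regular 24-gon of circumradius √(10²−8.84²) = 4.675 (area = (24/2)·4.675²·sin(360°/24) = 67.88 mm²); Merging all regions: the regions partially overlap — summed areas 220.06 mm² minus the doubly-counted overlap 4.83 mm² gives 215.23 mm² — area = 215.23 mm²; (whole slice rotated 55° about Z — lengths, areas and connectivity unchanged). At z = 17.6: the cylinder does not reach this height (z outside [0, 5.5]); the r=11.5 cylinder at (3.5, 2.5) gives a regular 24-gon of circumradius 11.5 (constant along its height) (area = (24/2)·11.500²·sin(360°/24) = 410.75 mm²); Combining (union): only the r=11.5 cylinder at (3.5, 2.5) is present, so the union is just that shape — area = 410.75 mm²; the sphere at (7.5, 7): section is a regular 24-gon, circumradius = √(r²−h²) = √(10²−4.6²) = 8.879 (area = (24/2)·8.879²·sin(360°/24) = 244.86 mm²); Merging all regions: the regions partially overlap — summed areas 655.61 mm² minus the doubly-counted overlap 195.53 mm² gives 460.08 mm² — area = 460.08 mm²; (rotated 55° about Z; rotation is an isometry so areas/perimeters/island counts are preserved). Checking containment: at z = 17.6 the cross-section extends beyond the z = 4.16 cross-section by about 244.85 mm².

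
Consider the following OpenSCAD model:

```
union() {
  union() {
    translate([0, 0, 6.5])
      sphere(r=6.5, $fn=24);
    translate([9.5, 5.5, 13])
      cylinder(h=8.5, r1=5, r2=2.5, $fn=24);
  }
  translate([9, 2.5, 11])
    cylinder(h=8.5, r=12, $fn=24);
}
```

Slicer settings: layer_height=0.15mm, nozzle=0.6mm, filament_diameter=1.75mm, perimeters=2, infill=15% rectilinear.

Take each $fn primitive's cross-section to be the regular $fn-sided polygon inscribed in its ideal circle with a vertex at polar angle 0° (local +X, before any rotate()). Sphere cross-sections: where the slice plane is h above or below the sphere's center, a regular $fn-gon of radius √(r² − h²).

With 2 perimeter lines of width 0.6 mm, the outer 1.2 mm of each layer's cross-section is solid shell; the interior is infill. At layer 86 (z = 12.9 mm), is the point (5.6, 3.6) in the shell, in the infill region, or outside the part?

At z = 12.9 mm: the sphere: section is a regular 24-gon, circumradius = √(r²−h²) = √(6.5²−6.4²) = 1.136; the cone at (9.5, 5.5) is absent (z outside [13, 21.5]); Taking the union: only the r=6.5 sphere is present, so the union is just that shape — 1 connected region; the r=12 cylinder at (9, 2.5) gives a regular 24-gon of circumradius 12 (constant along its height); Combining (union): the result so far lies entirely inside the r=12 cylinder at (9, 2.5), so the union is just the r=12 cylinder at (9, 2.5) — 1 connected region. Overall, the cross-section is a single solid region. The nearest boundary edge runs (-2.59, 5.61)→(-1.39, 8.50); distance from the point to it = 8.34 mm. The point is inside the cross-section and 8.34 mm from the nearest boundary — more than the 1.2 mm shell width (2 × 0.6), so it's in the infill interior.

infill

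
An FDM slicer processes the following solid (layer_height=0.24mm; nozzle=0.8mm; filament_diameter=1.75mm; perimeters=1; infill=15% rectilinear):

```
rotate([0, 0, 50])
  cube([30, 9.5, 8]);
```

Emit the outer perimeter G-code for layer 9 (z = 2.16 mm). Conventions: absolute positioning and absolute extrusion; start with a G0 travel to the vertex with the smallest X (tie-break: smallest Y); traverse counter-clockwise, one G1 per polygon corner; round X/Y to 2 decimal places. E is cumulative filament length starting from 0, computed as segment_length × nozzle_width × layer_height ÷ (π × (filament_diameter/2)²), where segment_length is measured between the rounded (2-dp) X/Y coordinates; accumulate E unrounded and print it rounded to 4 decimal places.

At z = 2.16 mm: the cube is present — its section is the full 30×9.5 rectangle; (rotated 50° about Z; rotation is an isometry so areas/perimeters/island counts are preserved). The outline is a single polygon with 4 vertices. Extrusion per mm of travel: 0.8 × 0.24 / (π × 0.875²) = 0.079824. Accumulating E over each segment gives final E = 6.3062.

G0 X-7.28 Y6.11 Z2.16
G1 X0.00 Y0.00 E0.7587
G1 X19.28 Y22.98 E3.1531
G1 X12.01 Y29.09 E3.9112
G1 X-7.28 Y6.11 E6.3062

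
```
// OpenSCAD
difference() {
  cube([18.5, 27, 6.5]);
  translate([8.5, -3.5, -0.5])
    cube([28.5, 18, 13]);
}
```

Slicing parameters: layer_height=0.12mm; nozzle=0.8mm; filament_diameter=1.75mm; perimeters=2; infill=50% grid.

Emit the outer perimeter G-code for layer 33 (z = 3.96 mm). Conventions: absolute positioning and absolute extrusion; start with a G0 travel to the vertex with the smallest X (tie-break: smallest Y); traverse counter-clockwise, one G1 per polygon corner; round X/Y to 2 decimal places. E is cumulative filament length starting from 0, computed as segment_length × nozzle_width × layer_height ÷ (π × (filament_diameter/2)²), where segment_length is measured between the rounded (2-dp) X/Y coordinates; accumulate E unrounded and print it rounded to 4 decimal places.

G0 X0.00 Y0.00 Z3.96
G1 X8.50 Y0.00 E0.3393
G1 X8.50 Y14.50 E0.9180
G1 X18.50 Y14.50 E1.3171
G1 X18.50 Y27.00 E1.8160
G1 X0.00 Y27.00 E2.5544
G1 X0.00 Y0.00 E3.6320

At z = 3.96 mm: the cube is present — its section is the full 18.5×27 rectangle; the cube at (8.5, -3.5) (footprint 28.5×18) is included at this height; Taking the first minus the rest: starting from the 18.5×27 cube, the 28.5×18 cube at (8.5, -3.5) partially overlaps it — only the 145.00 mm² overlap (of its 513.00 mm²) is removed, clipping the outline — 1 connected region. The outline is a single polygon with 6 vertices. Extrusion per mm of travel: 0.8 × 0.12 / (π × 0.875²) = 0.039912. Accumulating E over each segment gives final E = 3.6320.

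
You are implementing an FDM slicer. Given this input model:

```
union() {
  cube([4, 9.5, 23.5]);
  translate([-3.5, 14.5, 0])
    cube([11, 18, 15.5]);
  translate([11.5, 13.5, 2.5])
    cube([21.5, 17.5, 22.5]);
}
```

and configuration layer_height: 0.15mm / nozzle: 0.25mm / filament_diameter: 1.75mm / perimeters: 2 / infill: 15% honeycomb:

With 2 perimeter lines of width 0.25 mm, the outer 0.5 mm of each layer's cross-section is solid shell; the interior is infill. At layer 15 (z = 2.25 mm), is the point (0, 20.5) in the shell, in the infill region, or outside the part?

infill

At z = 2.25 mm: the 4×9.5 cube contributes its full rectangle; the cube at (-3.5, 14.5) is present — its section is the full 11×18 rectangle; the cube at (11.5, 13.5) is absent (z outside [2.5, 25]); Merging all regions: the 2 present regions are separate (no shared area or edge), so areas and boundary lengths simply add and each stays a separate island — 2 connected regions. Overall, the cross-section has 2 separate islands. The nearest boundary edge runs (-3.50, 14.50)→(-3.50, 32.50); distance from the point to it = 3.50 mm. (Shell/infill is judged within the island containing the point — the largest one.) The point is inside the cross-section and 3.50 mm from the nearest boundary — more than the 0.5 mm shell width (2 × 0.25), so it's in the infill interior.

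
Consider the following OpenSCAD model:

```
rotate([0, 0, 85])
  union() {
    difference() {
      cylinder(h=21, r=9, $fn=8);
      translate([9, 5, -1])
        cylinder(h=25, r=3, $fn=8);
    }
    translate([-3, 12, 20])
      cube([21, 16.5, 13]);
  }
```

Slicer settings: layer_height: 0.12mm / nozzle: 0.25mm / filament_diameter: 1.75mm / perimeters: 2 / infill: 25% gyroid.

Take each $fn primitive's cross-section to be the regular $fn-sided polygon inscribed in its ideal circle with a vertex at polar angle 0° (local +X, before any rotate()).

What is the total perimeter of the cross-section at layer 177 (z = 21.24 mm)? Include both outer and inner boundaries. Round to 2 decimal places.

At z = 21.24 mm: the cylinder is absent (z outside [0, 21]); the r=3 cylinder at (9, 5) gives a regular 8-gon of circumradius 3 (constant along its height) (perimeter = 2·8·3.000·sin(180°/8) = 18.37 mm); Subtracting the remaining from the first: the first operand is absent here, so nothing remains; the cube at (-3, 12) (footprint 21×16.5) is included at this height (perimeter 75.00 mm); Merging all regions: only the 21×16.5 cube at (-3, 12) is present, so the union is just that shape — boundary = 75.00 mm; (whole slice rotated 85° about Z — lengths, areas and connectivity unchanged). Overall, the cross-section is a single solid region. Total boundary length (outer) = 75.00 mm.

75.00 mm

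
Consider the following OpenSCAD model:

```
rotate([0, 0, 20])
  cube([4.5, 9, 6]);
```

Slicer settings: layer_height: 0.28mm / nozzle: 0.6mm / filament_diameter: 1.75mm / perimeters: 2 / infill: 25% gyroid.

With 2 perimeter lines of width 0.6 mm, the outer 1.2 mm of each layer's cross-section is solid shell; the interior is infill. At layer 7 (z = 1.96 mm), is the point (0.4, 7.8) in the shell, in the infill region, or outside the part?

At z = 1.96 mm: the cube (footprint 4.5×9) is included at this height; (rotated 20° about Z; rotation is an isometry so areas/perimeters/island counts are preserved). Overall, the cross-section is a single solid region. Undo the 20° rotation: the query point maps to (3.044, 7.193) in the un-rotated model frame. The nearest boundary edge runs (4.50, 0.00)→(4.50, 9.00); distance from the point to it = 1.46 mm. The point is inside the cross-section and 1.46 mm from the nearest boundary — more than the 1.2 mm shell width (2 × 0.6), so it's in the infill interior.

infill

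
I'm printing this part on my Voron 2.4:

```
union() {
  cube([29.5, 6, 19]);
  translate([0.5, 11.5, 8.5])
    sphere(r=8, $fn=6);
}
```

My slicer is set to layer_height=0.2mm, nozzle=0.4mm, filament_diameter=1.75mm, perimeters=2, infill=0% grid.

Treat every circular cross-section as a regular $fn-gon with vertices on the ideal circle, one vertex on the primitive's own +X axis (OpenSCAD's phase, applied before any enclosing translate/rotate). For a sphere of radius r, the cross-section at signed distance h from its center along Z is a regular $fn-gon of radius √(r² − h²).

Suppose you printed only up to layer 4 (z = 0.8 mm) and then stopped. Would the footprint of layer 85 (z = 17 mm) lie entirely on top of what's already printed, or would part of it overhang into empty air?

Compare the two slices. At z = 0.8: the cube is present — its section is the full 29.5×6 rectangle (area 177.00 mm²); the r=8 sphere at (0.5, 11.5) contributes a regular 6-gon of circumradius √(8²−7.7²) = 2.170 (area = (6/2)·2.170²·sin(360°/6) = 12.24 mm²); Combining (union): the 2 present regions are separate (no shared area or edge), so areas and boundary lengths simply add and each stays a separate island — area = 189.24 mm². At z = 17: the 29.5×6 cube contributes its full rectangle (area 177.00 mm²); the sphere at (0.5, 11.5) is not intersected at this z (|z−center|=8.500 > r=8); Merging all regions: only the 29.5×6 cube is present, so the union is just that shape — area = 177.00 mm². Checking containment: the cross-section at z = 17 is a subset of the cross-section at z = 0.8.

entirely on top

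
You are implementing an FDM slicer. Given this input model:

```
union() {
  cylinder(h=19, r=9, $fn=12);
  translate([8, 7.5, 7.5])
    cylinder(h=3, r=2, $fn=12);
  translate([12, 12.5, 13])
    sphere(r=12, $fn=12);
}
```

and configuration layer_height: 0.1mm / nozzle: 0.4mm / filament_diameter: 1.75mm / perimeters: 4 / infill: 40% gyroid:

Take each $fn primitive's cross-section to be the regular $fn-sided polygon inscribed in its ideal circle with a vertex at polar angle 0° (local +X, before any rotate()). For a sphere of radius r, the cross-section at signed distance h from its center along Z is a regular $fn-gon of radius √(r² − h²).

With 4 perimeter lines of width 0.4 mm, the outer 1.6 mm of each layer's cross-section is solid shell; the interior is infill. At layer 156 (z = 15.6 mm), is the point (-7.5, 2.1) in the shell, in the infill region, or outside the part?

At z = 15.6 mm: the r=9 cylinder gives a regular 12-gon of circumradius 9 (constant along its height); the cylinder at (8, 7.5) does not reach this height (z outside [7.5, 10.5]); the r=12 sphere at (12, 12.5) contributes a regular 12-gon of circumradius √(12²−2.6²) = 11.715; Taking the union: the regions partially overlap (shared area 20.46 mm²), so overlapping operands fuse into one piece — 1 connected region. Overall, the cross-section is a single solid region. The nearest boundary edge runs (-9.00, 0.00)→(-7.79, 4.50); distance from the point to it = 0.91 mm. The point is inside the cross-section, 0.91 mm from the nearest boundary — within the 1.6 mm shell band (4 × 0.4).

shell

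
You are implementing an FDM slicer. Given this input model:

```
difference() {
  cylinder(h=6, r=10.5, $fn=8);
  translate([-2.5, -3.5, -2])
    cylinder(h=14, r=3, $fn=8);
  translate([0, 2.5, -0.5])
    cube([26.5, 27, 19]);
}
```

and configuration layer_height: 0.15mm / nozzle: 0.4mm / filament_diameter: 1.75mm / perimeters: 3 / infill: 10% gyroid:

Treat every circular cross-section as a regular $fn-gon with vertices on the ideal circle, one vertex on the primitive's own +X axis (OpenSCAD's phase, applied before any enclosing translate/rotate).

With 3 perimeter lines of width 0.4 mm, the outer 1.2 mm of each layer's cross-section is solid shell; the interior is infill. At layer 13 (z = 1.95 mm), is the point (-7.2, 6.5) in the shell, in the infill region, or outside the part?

At z = 1.95 mm: the r=10.5 cylinder gives a regular 8-gon of circumradius 10.5 (constant along its height); the cylinder at (-2.5, -3.5): section is a regular 8-gon, circumradius r=3; the cube at (0, 2.5) is present — its section is the full 26.5×27 rectangle; Taking the first minus the rest: starting from the r=10.5 cylinder, the r=3 cylinder at (-2.5, -3.5) lies wholly inside it (removes its full 25.46 mm² and its 18.37 mm outline becomes a hole wall); the 26.5×27 cube at (0, 2.5) partially overlaps it — only the 53.00 mm² overlap (of its 715.50 mm²) is removed, clipping the outline — 1 connected region with 1 hole. Overall, the cross-section is one region with 1 hole. The nearest boundary edge runs (-10.50, 0.00)→(-7.42, 7.42); distance from the point to it = 0.56 mm. The point is inside the cross-section, 0.56 mm from the nearest boundary — within the 1.2 mm shell band (3 × 0.4).

shell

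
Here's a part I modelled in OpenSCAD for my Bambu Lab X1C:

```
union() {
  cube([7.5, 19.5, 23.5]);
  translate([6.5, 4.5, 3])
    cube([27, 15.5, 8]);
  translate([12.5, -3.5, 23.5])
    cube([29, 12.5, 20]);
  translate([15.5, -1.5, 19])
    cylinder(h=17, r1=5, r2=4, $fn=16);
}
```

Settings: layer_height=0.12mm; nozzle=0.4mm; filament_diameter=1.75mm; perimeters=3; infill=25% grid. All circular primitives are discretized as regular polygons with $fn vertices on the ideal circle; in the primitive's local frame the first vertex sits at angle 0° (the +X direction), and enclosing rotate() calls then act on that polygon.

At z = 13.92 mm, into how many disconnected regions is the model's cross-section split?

1

At z = 13.92 mm: the 7.5×19.5 cube contributes its full rectangle; the cube at (6.5, 4.5) does not reach this height (z outside [3, 11]); the cube at (12.5, -3.5) is absent (z outside [23.5, 43.5]); the cone at (15.5, -1.5) does not reach this height (z outside [19, 36]); Taking the union: only the 7.5×19.5 cube is present, so the union is just that shape — 1 connected region. The result has 1 disconnected region.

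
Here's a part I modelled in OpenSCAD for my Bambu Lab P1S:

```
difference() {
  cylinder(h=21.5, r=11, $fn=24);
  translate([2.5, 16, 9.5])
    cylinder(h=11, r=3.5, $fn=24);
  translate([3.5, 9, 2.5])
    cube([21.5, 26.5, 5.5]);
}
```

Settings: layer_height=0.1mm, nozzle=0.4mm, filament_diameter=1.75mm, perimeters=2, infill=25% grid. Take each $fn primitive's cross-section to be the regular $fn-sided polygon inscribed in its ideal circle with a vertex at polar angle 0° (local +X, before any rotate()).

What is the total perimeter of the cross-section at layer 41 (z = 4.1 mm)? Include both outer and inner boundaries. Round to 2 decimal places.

At z = 4.1 mm: the r=11 cylinder gives a regular 24-gon of circumradius 11 (constant along its height) (perimeter = 2·24·11.000·sin(180°/24) = 68.92 mm); the cylinder at (2.5, 16) does not reach this height (z outside [9.5, 20.5]); the cube at (3.5, 9) is present — its section is the full 21.5×26.5 rectangle (perimeter 96.00 mm); After the difference (first − rest): starting from the r=11 cylinder, the 21.5×26.5 cube at (3.5, 9) partially overlaps it — only the 2.06 mm² overlap (of its 569.75 mm²) is removed, clipping the outline — boundary = 69.93 mm. Overall, the cross-section is a single solid region. Total boundary length (outer) = 69.93 mm.

69.93 mm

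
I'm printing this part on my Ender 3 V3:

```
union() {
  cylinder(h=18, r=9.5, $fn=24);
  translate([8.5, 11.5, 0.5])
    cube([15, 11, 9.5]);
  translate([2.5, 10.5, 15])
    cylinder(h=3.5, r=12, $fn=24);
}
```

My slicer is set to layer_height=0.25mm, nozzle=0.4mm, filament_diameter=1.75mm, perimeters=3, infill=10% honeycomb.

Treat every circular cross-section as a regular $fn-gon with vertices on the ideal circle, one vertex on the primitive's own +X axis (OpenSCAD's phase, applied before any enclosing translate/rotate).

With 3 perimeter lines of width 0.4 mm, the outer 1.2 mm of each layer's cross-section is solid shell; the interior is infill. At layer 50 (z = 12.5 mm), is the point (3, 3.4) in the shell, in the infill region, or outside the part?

infill

At z = 12.5 mm: the r=9.5 cylinder gives a regular 24-gon of circumradius 9.5 (constant along its height); the cube at (8.5, 11.5) is not intersected at this z (z outside [0.5, 10]); the cylinder at (2.5, 10.5) is absent (z outside [15, 18.5]); Taking the union: only the r=9.5 cylinder is present, so the union is just that shape — 1 connected region. Overall, the cross-section is a single solid region. The nearest boundary edge runs (6.72, 6.72)→(4.75, 8.23); distance from the point to it = 4.90 mm. The point is inside the cross-section and 4.90 mm from the nearest boundary — more than the 1.2 mm shell width (3 × 0.4), so it's in the infill interior.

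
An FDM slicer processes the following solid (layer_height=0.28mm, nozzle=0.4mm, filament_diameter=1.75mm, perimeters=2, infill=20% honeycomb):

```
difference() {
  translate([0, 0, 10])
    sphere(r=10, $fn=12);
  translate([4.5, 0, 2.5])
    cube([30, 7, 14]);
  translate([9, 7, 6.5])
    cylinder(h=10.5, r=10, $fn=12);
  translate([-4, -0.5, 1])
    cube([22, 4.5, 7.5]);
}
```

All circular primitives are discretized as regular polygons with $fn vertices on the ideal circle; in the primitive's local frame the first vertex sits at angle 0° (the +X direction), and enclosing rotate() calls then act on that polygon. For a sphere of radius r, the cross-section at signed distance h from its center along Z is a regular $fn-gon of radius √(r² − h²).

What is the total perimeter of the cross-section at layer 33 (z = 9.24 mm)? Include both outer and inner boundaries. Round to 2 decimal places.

At z = 9.24 mm: the sphere: section is a regular 12-gon, circumradius = √(r²−h²) = √(10²−0.76²) = 9.971 (perimeter = 2·12·9.971·sin(180°/12) = 61.94 mm); the cube at (4.5, 0) is present — its section is the full 30×7 rectangle (perimeter 74.00 mm); the r=10 cylinder at (9, 7) gives a regular 12-gon of circumradius 10 (constant along its height) (perimeter = 2·12·10.000·sin(180°/12) = 62.12 mm); the cube at (-4, -0.5) does not reach this height (z outside [1, 8.5]); Subtracting the remaining from the first: starting from the r=10 sphere, the 30×7 cube at (4.5, 0) partially overlaps it — only the 30.25 mm² overlap (of its 210.00 mm²) is removed, clipping the outline; the r=10 cylinder at (9, 7) partially overlaps it — only the 59.81 mm² overlap (of its 300.00 mm²) is removed, clipping the outline — boundary = 61.90 mm. Overall, the cross-section is a single solid region. Total boundary length (outer) = 61.90 mm.

61.90 mm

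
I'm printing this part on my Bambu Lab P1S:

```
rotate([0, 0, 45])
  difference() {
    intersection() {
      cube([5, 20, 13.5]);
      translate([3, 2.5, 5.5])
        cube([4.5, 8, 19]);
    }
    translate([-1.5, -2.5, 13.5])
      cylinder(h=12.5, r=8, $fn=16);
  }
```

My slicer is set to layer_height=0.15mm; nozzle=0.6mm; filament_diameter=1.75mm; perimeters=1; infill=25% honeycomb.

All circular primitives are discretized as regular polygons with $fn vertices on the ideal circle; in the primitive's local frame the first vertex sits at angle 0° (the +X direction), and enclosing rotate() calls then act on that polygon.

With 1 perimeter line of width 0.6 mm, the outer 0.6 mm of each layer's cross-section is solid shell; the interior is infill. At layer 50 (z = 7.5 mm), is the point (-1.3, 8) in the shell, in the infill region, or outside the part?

shell

At z = 7.5 mm: the cube is present — its section is the full 5×20 rectangle; the cube at (3, 2.5) (footprint 4.5×8) is included at this height; Keeping only the common overlap: the 4.5×8 cube at (3, 2.5) partially overlaps the 5×20 cube; clipping to the common part keeps 16.00 mm² — 1 connected region; the cylinder at (-1.5, -2.5) does not reach this height (z outside [13.5, 26]); Subtracting the remaining from the first: none of the subtracted shapes is present at this height, so the result so far is unchanged — 1 connected region; (whole slice rotated 45° about Z — lengths, areas and connectivity unchanged). Overall, the cross-section is a single solid region. Undo the 45° rotation: the query point maps to (4.738, 6.576) in the un-rotated model frame. The nearest boundary edge runs (5.00, 10.50)→(5.00, 2.50); distance from the point to it = 0.26 mm. The point is inside the cross-section, 0.26 mm from the nearest boundary — within the 0.6 mm shell band (1 × 0.6).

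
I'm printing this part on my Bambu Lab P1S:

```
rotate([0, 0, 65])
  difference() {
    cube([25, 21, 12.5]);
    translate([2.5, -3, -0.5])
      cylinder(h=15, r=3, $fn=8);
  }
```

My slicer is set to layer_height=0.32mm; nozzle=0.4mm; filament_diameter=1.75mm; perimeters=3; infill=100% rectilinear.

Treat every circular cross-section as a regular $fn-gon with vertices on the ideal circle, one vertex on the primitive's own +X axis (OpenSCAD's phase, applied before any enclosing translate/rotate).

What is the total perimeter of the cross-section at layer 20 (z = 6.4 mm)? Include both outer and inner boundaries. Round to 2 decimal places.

At z = 6.4 mm: the 25×21 cube contributes its full rectangle (perimeter 92.00 mm); the cylinder at (2.5, -3): section is a regular 8-gon, circumradius r=3 (perimeter = 2·8·3.000·sin(180°/8) = 18.37 mm); After the difference (first − rest): starting from the 25×21 cube, the r=3 cylinder at (2.5, -3) misses the remaining region (no effect) — boundary = 92.00 mm; (rotated 65° about Z; rotation is an isometry so areas/perimeters/island counts are preserved). Overall, the cross-section is a single solid region. Total boundary length (outer) = 92.00 mm.

92.00 mm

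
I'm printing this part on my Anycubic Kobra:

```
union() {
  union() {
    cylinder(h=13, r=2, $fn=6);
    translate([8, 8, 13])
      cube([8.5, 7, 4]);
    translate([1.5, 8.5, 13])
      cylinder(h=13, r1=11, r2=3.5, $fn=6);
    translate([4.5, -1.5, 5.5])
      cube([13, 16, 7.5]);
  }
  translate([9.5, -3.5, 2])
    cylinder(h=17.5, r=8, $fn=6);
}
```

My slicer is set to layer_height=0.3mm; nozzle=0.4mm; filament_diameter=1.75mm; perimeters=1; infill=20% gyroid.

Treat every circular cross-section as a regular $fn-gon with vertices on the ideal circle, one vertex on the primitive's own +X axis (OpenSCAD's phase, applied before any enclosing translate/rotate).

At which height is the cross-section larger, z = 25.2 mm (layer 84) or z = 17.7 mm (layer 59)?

layer 59 (z = 17.7 mm)

Layer 84 (z = 25.2): the cylinder is not intersected at this z (z outside [0, 13]); the cube at (8, 8) does not reach this height (z outside [13, 17]); the cone at (1.5, 8.5) (r1=11→r2=3.5) has section circumradius 3.962 here — a regular 6-gon (area = (6/2)·3.962²·sin(360°/6) = 40.77 mm²); the cube at (4.5, -1.5) is not intersected at this z (z outside [5.5, 13]); Merging all regions: only the cone at (1.5, 8.5) is present, so the union is just that shape — area = 40.77 mm²; the cylinder at (9.5, -3.5) is not intersected at this z (z outside [2, 19.5]); Combining (union): only that combined region is present, so the union is just that shape — area = 40.77 mm². So its area = 40.77 mm². Layer 59 (z = 17.7): the cylinder is not intersected at this z (z outside [0, 13]); the cube at (8, 8) is absent (z outside [13, 17]); the cone at (1.5, 8.5) contributes a regular 6-gon of circumradius 8.288 (interpolated between r1=11 and r2=3.5 at t=0.362) (area = (6/2)·8.288²·sin(360°/6) = 178.48 mm²); the cube at (4.5, -1.5) is absent (z outside [5.5, 13]); Combining (union): only the cone at (1.5, 8.5) is present, so the union is just that shape — area = 178.48 mm²; the r=8 cylinder at (9.5, -3.5) gives a regular 6-gon of circumradius 8 (constant along its height) (area = (6/2)·8.000²·sin(360°/6) = 166.28 mm²); Taking the union: the regions partially overlap — summed areas 344.76 mm² minus the doubly-counted overlap 2.87 mm² gives 341.90 mm² — area = 341.90 mm². So its area = 341.90 mm². Layer 59 is larger (341.90 vs 40.77 mm²).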